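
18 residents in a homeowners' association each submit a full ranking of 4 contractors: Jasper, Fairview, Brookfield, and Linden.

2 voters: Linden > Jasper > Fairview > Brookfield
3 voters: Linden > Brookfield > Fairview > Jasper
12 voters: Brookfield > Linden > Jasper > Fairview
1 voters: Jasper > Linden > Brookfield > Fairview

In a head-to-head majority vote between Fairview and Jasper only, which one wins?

Ballots ranking Fairview above Jasper: 3.
Ballots ranking Jasper above Fairview: 2+12+1 = 15.
Jasper wins the head-to-head, 15–3.

Jasper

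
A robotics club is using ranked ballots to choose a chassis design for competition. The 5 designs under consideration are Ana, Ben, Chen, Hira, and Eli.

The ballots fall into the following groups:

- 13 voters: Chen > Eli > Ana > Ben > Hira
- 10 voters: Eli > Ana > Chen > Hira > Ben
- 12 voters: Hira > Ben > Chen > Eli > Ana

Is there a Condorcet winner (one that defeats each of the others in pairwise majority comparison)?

Head-to-head results (35 voters total):
Ana vs Ben: Ana wins 23–12.
Ana vs Chen: Chen wins 25–10.
Ana vs Hira: Ana wins 23–12.
Ana vs Eli: Eli wins 35–0.
Ben vs Chen: Chen wins 23–12.
Ben vs Hira: Hira wins 22–13.
Ben vs Eli: Eli wins 23–12.
Chen vs Hira: Chen wins 23–12.
Chen vs Eli: Chen wins 25–10.
Hira vs Eli: Eli wins 23–12.
Chen beats each rival — Ana (25–10), Ben (23–12), Hira (23–12), Eli (25–10) — so Chen is the Condorcet winner.

Yes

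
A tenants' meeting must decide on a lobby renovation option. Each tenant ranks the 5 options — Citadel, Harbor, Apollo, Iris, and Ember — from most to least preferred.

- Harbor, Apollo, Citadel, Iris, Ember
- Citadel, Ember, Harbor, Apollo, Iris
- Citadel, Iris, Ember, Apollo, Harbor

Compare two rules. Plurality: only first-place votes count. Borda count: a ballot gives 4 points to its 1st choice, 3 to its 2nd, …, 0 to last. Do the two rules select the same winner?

Yes

Plurality first-place counts: Citadel 2, Harbor 1, Apollo 0, Iris 0, Ember 0 → Citadel.
Borda totals: Citadel 10, Harbor 6, Apollo 5, Iris 4, Ember 5 → Citadel.
The two rules agree on Citadel.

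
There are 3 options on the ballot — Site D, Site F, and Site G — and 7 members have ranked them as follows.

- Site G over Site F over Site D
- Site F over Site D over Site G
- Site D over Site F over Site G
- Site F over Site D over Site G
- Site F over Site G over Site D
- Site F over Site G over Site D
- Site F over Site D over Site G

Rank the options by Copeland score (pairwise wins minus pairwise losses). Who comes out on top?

Site F

Pairwise results:
  Site D vs Site F: Site F wins 6–1.
  Site D vs Site G: Site D wins 4–3.
  Site F vs Site G: Site F wins 6–1.
Copeland scores (wins − losses):
  Site D: 1 − 1 = 0
  Site F: 2 − 0 = 2
  Site G: 0 − 2 = -2
Site F has the best Copeland score.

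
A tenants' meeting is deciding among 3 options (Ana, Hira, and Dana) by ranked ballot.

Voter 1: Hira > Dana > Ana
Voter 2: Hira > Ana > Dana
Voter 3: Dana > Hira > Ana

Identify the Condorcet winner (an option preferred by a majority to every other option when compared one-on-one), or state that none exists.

Hira

Head-to-head results (3 voters total):
Ana vs Hira: Hira wins 3–0.
Ana vs Dana: Dana wins 2–1.
Hira vs Dana: Hira wins 2–1.
Hira beats each rival — Ana (3–0), Dana (2–1) — so Hira is the Condorcet winner.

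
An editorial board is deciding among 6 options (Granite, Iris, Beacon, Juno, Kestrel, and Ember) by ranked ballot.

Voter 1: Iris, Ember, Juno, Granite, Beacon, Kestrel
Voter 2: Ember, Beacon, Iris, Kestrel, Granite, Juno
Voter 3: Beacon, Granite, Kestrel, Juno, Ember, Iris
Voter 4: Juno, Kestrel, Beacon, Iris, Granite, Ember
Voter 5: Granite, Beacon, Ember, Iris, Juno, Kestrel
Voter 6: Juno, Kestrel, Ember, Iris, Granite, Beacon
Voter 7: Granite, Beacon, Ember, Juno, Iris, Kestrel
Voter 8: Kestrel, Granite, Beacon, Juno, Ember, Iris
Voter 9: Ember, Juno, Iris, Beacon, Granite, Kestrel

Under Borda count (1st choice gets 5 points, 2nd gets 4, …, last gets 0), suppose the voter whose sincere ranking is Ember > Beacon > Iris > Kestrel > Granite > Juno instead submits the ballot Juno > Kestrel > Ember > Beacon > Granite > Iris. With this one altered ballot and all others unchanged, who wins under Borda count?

Juno

Borda totals with the altered ballot: Granite 24, Iris 15, Beacon 24, Juno 29, Kestrel 20, Ember 23.
The switch changes the winner from Beacon to Juno.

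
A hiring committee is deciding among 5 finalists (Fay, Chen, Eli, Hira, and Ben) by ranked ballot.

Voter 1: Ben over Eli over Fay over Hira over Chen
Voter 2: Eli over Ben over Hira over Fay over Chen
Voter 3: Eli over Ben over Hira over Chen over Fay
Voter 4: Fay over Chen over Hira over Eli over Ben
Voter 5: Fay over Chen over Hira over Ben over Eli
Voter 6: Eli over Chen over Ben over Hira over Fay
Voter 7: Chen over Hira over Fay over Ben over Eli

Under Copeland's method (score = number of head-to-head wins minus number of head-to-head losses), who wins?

Eli

Pairwise results:
  Fay vs Chen: Fay wins 4–3.
  Fay vs Eli: Eli wins 4–3.
  Fay vs Hira: Hira wins 4–3.
  Fay vs Ben: Ben wins 4–3.
  Chen vs Eli: Eli wins 4–3.
  Chen vs Hira: Chen wins 4–3.
  Chen vs Ben: Chen wins 4–3.
  Eli vs Hira: Eli wins 4–3.
  Eli vs Ben: Eli wins 4–3.
  Hira vs Ben: Ben wins 4–3.
Copeland scores (wins − losses):
  Fay: 1 − 3 = -2
  Chen: 2 − 2 = 0
  Eli: 4 − 0 = 4
  Hira: 1 − 3 = -2
  Ben: 2 − 2 = 0
Eli has the best Copeland score.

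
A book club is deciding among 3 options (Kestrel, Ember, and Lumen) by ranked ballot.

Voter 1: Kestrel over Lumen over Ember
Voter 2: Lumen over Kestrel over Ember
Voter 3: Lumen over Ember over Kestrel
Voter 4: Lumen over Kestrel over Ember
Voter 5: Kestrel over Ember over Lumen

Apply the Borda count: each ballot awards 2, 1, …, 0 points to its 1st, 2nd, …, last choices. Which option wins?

Lumen

Borda scores:
  Kestrel: 2 + 1 + 0 + 1 + 2 = 6
  Ember: 0 + 0 + 1 + 0 + 1 = 2
  Lumen: 1 + 2 + 2 + 2 + 0 = 7
Lumen has the highest total.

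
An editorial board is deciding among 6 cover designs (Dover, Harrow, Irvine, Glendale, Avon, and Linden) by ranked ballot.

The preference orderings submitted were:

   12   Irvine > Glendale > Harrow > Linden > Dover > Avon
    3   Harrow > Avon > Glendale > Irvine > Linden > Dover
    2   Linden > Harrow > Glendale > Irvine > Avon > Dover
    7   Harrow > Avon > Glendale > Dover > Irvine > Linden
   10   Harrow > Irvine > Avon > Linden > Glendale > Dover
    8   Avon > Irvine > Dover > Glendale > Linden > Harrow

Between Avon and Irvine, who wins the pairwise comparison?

Irvine

Ballots ranking Avon above Irvine: 3+7+8 = 18.
Ballots ranking Irvine above Avon: 12+2+10 = 24.
Irvine wins the head-to-head, 24–18.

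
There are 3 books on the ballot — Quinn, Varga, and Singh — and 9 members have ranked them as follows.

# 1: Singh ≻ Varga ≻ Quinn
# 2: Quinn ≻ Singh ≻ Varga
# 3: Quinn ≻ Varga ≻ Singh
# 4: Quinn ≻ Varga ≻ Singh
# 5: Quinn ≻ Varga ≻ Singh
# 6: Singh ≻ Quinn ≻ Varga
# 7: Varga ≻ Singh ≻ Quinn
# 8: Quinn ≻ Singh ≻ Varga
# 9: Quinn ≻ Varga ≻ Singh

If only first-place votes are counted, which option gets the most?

First-place vote totals:
  Quinn: 6
  Varga: 1
  Singh: 2
Quinn has the most first-place votes.

Quinn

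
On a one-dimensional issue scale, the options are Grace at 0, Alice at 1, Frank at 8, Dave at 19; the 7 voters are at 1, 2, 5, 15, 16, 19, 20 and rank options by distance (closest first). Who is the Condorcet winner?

Dave

With single-peaked preferences on a line, the Condorcet winner is the candidate closest to the median voter.
The median voter (position 15) is closest to Dave at 19.
Check: Dave vs Grace — voters closer to Dave: 4 of 7.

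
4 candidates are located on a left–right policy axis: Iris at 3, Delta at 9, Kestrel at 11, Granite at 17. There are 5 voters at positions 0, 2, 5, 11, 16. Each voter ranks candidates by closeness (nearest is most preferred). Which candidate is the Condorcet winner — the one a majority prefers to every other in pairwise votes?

Iris

With single-peaked preferences on a line, the Condorcet winner is the candidate closest to the median voter.
The median voter (position 5) is closest to Iris at 3.
Check: Iris vs Delta — voters closer to Iris: 3 of 5.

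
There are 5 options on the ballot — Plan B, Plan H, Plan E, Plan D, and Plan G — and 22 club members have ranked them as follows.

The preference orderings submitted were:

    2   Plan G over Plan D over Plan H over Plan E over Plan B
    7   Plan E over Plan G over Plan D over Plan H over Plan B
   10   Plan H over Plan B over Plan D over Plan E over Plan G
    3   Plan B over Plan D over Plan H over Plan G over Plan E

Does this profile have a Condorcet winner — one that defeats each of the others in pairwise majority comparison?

Head-to-head results (22 voters total):
Plan B vs Plan H: Plan H wins 19–3.
Plan B vs Plan E: Plan B wins 13–9.
Plan B vs Plan D: Plan B wins 13–9.
Plan B vs Plan G: Plan B wins 13–9.
Plan H vs Plan E: Plan H wins 15–7.
Plan H vs Plan D: Plan D wins 12–10.
Plan H vs Plan G: Plan H wins 13–9.
Plan E vs Plan D: Plan D wins 15–7.
Plan E vs Plan G: Plan E wins 17–5.
Plan D vs Plan G: Plan D wins 13–9.
No candidate beats all others: Plan B beats Plan D beats Plan H beats Plan B, a majority cycle.

No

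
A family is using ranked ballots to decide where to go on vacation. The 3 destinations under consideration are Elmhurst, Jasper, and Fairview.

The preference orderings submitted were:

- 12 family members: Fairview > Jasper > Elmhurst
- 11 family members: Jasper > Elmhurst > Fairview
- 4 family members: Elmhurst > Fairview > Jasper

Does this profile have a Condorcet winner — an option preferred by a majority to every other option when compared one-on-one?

Head-to-head results (27 voters total):
Elmhurst vs Jasper: Jasper wins 23–4.
Elmhurst vs Fairview: Elmhurst wins 15–12.
Jasper vs Fairview: Fairview wins 16–11.
No candidate beats all others: Elmhurst beats Fairview beats Jasper beats Elmhurst, a majority cycle.

No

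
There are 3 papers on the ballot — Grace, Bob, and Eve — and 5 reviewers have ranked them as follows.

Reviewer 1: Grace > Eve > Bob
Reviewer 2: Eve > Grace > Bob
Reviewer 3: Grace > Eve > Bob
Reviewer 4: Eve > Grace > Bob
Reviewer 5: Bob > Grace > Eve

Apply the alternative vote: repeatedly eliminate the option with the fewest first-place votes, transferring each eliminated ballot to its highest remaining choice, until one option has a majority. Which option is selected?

Round 1: Grace 2, Eve 2, Bob 1. Bob has the fewest and is eliminated.
Round 2: Grace 3, Eve 2. Grace has a majority.

Grace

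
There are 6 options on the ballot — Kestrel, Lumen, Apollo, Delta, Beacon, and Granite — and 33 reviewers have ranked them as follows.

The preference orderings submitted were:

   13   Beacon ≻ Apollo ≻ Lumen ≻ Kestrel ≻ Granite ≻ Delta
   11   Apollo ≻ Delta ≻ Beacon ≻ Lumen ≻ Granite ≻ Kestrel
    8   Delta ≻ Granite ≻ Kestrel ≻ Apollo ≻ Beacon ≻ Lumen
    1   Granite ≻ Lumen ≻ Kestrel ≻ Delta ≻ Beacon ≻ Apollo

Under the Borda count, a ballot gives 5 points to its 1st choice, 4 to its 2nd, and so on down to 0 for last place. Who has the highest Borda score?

Borda scores:
  Kestrel: 13·2 + 11·0 + 8·3 + 3 = 53
  Lumen: 13·3 + 11·2 + 8·0 + 4 = 65
  Apollo: 13·4 + 11·5 + 8·2 + 0 = 123
  Delta: 13·0 + 11·4 + 8·5 + 2 = 86
  Beacon: 13·5 + 11·3 + 8·1 + 1 = 107
  Granite: 13·1 + 11·1 + 8·4 + 5 = 61
Apollo has the highest total.

Apollo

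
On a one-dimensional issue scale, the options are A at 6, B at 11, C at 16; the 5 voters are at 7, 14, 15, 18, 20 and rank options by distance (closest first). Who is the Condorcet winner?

C

With single-peaked preferences on a line, the Condorcet winner is the candidate closest to the median voter.
The median voter (position 15) is closest to C at 16.
Check: C vs A — voters closer to C: 4 of 5.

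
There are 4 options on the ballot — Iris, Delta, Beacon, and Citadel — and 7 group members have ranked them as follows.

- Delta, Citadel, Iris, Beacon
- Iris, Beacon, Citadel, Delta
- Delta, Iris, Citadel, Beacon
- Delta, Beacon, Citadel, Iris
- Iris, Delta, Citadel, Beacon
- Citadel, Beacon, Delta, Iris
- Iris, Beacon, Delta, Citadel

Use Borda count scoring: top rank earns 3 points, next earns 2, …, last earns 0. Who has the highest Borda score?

Borda scores:
  Iris: 1 + 3 + 2 + 0 + 3 + 0 + 3 = 12
  Delta: 3 + 0 + 3 + 3 + 2 + 1 + 1 = 13
  Beacon: 0 + 2 + 0 + 2 + 0 + 2 + 2 = 8
  Citadel: 2 + 1 + 1 + 1 + 1 + 3 + 0 = 9
Delta has the highest total.

Delta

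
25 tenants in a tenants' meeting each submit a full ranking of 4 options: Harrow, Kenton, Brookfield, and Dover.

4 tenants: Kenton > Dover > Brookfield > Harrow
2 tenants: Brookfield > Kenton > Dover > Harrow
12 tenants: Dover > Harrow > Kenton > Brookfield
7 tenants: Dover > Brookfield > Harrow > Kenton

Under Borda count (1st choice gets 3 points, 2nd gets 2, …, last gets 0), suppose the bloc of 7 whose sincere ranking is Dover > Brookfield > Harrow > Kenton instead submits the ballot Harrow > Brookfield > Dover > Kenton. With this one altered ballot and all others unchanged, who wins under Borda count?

Dover

Borda totals with the altered ballot: Harrow 45, Kenton 28, Brookfield 24, Dover 53.
The winner is unchanged: still Dover.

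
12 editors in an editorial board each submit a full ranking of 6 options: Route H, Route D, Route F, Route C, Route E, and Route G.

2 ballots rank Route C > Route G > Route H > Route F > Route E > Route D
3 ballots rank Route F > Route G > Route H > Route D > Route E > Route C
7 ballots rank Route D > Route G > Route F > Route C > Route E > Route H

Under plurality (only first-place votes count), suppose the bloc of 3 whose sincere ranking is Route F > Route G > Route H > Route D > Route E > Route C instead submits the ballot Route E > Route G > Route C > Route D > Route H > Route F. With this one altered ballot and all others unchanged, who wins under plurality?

First-place totals with the altered ballot: Route H 0, Route D 7, Route F 0, Route C 2, Route E 3, Route G 0.
The winner is unchanged: still Route D.

Route D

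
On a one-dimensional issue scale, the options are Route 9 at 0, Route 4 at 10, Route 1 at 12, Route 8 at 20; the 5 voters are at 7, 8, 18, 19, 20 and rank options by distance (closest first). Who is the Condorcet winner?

With single-peaked preferences on a line, the Condorcet winner is the candidate closest to the median voter.
The median voter (position 18) is closest to Route 8 at 20.
Check: Route 8 vs Route 9 — voters closer to Route 8: 3 of 5.

Route 8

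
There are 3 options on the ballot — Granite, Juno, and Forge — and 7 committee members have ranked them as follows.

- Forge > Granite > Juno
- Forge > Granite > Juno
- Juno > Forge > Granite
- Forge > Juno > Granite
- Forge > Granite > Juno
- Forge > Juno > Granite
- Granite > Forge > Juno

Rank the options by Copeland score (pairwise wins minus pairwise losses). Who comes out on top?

Forge

Pairwise results:
  Granite vs Juno: Granite wins 4–3.
  Granite vs Forge: Forge wins 6–1.
  Juno vs Forge: Forge wins 6–1.
Copeland scores (wins − losses):
  Granite: 1 − 1 = 0
  Juno: 0 − 2 = -2
  Forge: 2 − 0 = 2
Forge has the best Copeland score.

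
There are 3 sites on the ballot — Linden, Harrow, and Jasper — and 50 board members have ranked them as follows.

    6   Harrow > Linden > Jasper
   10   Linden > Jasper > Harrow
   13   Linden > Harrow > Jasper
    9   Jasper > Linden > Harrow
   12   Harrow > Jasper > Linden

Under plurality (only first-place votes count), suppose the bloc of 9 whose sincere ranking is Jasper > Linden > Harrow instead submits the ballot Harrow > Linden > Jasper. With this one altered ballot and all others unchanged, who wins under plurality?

First-place totals with the altered ballot: Linden 23, Harrow 27, Jasper 0.
The switch changes the winner from Linden to Harrow.

Harrow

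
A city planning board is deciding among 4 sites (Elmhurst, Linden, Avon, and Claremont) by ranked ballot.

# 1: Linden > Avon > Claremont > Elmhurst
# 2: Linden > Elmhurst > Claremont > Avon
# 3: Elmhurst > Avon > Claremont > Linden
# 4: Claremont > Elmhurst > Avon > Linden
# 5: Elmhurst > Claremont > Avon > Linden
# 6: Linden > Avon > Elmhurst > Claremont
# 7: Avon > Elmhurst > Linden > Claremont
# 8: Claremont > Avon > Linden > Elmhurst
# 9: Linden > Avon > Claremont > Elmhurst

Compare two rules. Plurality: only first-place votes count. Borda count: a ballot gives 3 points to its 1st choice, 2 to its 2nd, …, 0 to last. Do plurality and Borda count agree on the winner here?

No

Plurality first-place counts: Elmhurst 2, Linden 4, Avon 1, Claremont 2 → Linden.
Borda totals: Elmhurst 13, Linden 14, Avon 15, Claremont 12 → Avon.
The two rules disagree: plurality picks Linden, Borda picks Avon.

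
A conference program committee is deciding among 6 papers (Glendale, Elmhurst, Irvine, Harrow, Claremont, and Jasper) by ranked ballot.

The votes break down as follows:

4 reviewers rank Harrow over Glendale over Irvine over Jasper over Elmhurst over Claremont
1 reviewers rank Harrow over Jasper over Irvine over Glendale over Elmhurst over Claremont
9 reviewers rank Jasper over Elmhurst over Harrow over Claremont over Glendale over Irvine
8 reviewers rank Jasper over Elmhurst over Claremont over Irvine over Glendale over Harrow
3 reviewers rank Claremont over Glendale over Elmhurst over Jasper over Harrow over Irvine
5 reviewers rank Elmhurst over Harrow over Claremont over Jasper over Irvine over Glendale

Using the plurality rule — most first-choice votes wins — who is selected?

First-place vote totals:
  Glendale: 0
  Elmhurst: 5
  Irvine: 0
  Harrow: 5
  Claremont: 3
  Jasper: 17
Jasper has the most first-place votes.

Jasper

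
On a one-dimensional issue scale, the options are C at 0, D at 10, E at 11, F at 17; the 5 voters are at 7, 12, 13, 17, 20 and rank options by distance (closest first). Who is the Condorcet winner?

With single-peaked preferences on a line, the Condorcet winner is the candidate closest to the median voter.
The median voter (position 13) is closest to E at 11.
Check: E vs C — voters closer to E: 5 of 5.

E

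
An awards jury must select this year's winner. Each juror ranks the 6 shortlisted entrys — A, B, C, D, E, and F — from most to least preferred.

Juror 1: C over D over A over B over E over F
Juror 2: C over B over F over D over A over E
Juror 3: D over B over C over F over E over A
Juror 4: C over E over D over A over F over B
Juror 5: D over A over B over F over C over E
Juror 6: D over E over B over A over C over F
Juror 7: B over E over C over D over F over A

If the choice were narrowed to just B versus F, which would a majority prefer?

B

Ballots ranking B above F: 6.
Ballots ranking F above B: 1.
B wins the head-to-head, 6–1.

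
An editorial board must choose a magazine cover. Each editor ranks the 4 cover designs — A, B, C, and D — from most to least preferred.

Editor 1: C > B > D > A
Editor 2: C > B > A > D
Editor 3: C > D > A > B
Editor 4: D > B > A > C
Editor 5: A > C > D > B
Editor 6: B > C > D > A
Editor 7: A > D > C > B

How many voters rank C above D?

Ballots ranking C above D: 5.
Ballots ranking D above C: 2.
So 5 of 7 voters prefer C to D.

5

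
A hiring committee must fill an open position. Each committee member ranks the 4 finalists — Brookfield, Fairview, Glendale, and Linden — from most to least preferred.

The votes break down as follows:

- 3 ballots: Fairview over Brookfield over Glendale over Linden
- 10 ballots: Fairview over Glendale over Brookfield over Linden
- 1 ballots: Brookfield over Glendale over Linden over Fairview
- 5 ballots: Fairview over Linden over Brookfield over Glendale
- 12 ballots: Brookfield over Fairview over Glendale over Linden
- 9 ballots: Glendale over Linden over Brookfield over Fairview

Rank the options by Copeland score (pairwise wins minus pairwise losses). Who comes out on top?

Brookfield

Pairwise results:
  Brookfield vs Fairview: Brookfield wins 22–18.
  Brookfield vs Glendale: Brookfield wins 21–19.
  Brookfield vs Linden: Brookfield wins 26–14.
  Fairview vs Glendale: Fairview wins 30–10.
  Fairview vs Linden: Fairview wins 30–10.
  Glendale vs Linden: Glendale wins 35–5.
Copeland scores (wins − losses):
  Brookfield: 3 − 0 = 3
  Fairview: 2 − 1 = 1
  Glendale: 1 − 2 = -1
  Linden: 0 − 3 = -3
Brookfield has the best Copeland score.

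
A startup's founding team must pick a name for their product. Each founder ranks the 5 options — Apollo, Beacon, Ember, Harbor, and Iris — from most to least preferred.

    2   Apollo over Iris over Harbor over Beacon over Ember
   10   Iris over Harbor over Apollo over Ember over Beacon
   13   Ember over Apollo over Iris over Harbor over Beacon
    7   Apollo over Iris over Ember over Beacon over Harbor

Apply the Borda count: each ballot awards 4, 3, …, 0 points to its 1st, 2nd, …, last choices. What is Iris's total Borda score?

93

Borda scores:
  Apollo: 2·4 + 10·2 + 13·3 + 7·4 = 95
  Beacon: 2·1 + 10·0 + 13·0 + 7·1 = 9
  Ember: 2·0 + 10·1 + 13·4 + 7·2 = 76
  Harbor: 2·2 + 10·3 + 13·1 + 7·0 = 47
  Iris: 2·3 + 10·4 + 13·2 + 7·3 = 93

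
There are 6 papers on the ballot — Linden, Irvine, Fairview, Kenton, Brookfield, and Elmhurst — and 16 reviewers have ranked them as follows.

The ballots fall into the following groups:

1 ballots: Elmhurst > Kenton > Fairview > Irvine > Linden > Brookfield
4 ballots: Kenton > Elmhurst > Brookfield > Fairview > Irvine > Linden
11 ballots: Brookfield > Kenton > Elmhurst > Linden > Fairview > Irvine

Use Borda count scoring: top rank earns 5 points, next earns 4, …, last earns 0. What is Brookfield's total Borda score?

67

Borda scores:
  Linden: 1 + 4·0 + 11·2 = 23
  Irvine: 2 + 4·1 + 11·0 = 6
  Fairview: 3 + 4·2 + 11·1 = 22
  Kenton: 4 + 4·5 + 11·4 = 68
  Brookfield: 0 + 4·3 + 11·5 = 67
  Elmhurst: 5 + 4·4 + 11·3 = 54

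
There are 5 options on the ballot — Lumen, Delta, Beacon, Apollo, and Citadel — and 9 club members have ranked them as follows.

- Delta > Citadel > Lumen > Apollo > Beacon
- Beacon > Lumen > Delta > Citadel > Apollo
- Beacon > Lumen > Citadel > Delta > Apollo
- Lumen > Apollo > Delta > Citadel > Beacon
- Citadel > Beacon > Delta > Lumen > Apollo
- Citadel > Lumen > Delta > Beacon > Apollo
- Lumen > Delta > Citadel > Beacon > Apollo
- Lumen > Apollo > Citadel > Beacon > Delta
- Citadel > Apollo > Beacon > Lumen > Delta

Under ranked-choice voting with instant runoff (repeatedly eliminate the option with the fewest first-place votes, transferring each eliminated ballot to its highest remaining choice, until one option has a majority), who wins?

Round 1: Lumen 3, Citadel 3, Beacon 2, Delta 1, Apollo 0. Apollo has the fewest and is eliminated.
Round 2: Lumen 3, Citadel 3, Beacon 2, Delta 1. Delta has the fewest and is eliminated.
Round 3: Citadel 4, Lumen 3, Beacon 2. Beacon has the fewest and is eliminated.
Round 4: Lumen 5, Citadel 4. Lumen has a majority.

Lumen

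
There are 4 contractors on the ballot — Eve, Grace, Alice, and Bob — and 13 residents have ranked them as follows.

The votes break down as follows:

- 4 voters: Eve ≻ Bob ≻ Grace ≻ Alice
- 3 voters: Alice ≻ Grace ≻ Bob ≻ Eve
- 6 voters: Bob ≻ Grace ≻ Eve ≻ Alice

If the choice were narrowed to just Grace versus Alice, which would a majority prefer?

Grace

Ballots ranking Grace above Alice: 4+6 = 10.
Ballots ranking Alice above Grace: 3.
Grace wins the head-to-head, 10–3.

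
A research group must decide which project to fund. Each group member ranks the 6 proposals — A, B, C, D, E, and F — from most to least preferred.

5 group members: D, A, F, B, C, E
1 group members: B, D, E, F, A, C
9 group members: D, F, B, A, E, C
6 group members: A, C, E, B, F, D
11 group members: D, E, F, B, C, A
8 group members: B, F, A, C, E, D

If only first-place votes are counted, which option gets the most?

First-place vote totals:
  A: 6
  B: 9
  C: 0
  D: 25
  E: 0
  F: 0
D has the most first-place votes.

D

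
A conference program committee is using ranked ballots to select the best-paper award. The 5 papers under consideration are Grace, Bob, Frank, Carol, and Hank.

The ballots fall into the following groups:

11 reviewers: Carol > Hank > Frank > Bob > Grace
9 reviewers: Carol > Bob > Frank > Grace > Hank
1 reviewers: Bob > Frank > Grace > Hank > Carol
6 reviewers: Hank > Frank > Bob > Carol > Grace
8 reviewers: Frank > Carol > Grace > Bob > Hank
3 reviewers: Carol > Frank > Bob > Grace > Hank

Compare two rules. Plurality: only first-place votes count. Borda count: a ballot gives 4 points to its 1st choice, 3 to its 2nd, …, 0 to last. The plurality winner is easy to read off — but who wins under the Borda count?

Carol

Plurality first-place counts: Grace 0, Bob 1, Frank 8, Carol 23, Hank 6 → Carol.
Borda totals: Grace 30, Bob 68, Frank 102, Carol 122, Hank 58 → Carol.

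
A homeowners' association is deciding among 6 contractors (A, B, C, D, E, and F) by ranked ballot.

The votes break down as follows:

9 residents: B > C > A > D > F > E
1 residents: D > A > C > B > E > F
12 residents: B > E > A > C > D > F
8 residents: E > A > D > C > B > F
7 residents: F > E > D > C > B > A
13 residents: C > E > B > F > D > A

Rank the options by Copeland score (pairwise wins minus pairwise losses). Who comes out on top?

Pairwise results:
  A vs B: B wins 41–9.
  A vs C: C wins 29–21.
  A vs D: A wins 29–21.
  A vs E: E wins 40–10.
  A vs F: A wins 30–20.
  B vs C: C wins 29–21.
  B vs D: B wins 34–16.
  B vs E: E wins 28–22.
  B vs F: B wins 43–7.
  C vs D: C wins 34–16.
  C vs E: E wins 27–23.
  C vs F: C wins 43–7.
  D vs E: E wins 40–10.
  D vs F: D wins 30–20.
  E vs F: E wins 34–16.
Copeland scores (wins − losses):
  A: 2 − 3 = -1
  B: 3 − 2 = 1
  C: 4 − 1 = 3
  D: 1 − 4 = -3
  E: 5 − 0 = 5
  F: 0 − 5 = -5
E has the best Copeland score.

E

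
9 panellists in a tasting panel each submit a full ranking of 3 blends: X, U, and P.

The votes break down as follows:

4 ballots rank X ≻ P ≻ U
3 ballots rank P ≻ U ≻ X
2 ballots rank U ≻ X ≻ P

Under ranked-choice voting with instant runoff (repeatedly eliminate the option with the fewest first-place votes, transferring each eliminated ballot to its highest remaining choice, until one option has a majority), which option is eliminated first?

U

Round 1: X 4, P 3, U 2. U has the fewest and is eliminated.
Round 2: X 6, P 3. X has a majority.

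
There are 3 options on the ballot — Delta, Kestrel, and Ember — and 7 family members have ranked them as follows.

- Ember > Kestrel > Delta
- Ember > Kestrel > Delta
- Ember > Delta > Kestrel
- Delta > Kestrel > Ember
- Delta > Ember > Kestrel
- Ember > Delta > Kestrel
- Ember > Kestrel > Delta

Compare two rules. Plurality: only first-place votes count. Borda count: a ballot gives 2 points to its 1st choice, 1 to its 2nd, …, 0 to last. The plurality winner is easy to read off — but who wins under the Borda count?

Plurality first-place counts: Delta 2, Kestrel 0, Ember 5 → Ember.
Borda totals: Delta 6, Kestrel 4, Ember 11 → Ember.

Ember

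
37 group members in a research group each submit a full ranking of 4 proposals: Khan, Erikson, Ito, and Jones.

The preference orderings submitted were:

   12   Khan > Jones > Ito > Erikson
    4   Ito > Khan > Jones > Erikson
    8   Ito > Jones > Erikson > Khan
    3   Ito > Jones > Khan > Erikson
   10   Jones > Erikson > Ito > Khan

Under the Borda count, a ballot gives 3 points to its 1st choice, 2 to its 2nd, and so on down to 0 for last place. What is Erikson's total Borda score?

Borda scores:
  Khan: 12·3 + 4·2 + 8·0 + 3·1 + 10·0 = 47
  Erikson: 12·0 + 4·0 + 8·1 + 3·0 + 10·2 = 28
  Ito: 12·1 + 4·3 + 8·3 + 3·3 + 10·1 = 67
  Jones: 12·2 + 4·1 + 8·2 + 3·2 + 10·3 = 80

28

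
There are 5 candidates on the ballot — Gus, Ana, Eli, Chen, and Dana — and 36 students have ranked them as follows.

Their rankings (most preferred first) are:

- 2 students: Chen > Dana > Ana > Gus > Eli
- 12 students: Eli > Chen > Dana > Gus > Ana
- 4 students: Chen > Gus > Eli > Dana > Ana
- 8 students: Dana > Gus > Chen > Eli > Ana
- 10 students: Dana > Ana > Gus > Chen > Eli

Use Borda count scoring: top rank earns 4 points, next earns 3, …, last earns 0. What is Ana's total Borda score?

Borda scores:
  Gus: 2·1 + 12·1 + 4·3 + 8·3 + 10·2 = 70
  Ana: 2·2 + 12·0 + 4·0 + 8·0 + 10·3 = 34
  Eli: 2·0 + 12·4 + 4·2 + 8·1 + 10·0 = 64
  Chen: 2·4 + 12·3 + 4·4 + 8·2 + 10·1 = 86
  Dana: 2·3 + 12·2 + 4·1 + 8·4 + 10·4 = 106

34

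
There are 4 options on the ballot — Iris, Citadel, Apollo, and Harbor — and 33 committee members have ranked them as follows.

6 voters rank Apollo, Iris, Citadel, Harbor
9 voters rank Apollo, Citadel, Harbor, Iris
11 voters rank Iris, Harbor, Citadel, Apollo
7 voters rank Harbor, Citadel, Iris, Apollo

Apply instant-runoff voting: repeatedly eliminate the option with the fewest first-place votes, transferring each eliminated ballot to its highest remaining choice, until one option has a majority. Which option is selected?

Iris

Round 1: Apollo 15, Iris 11, Harbor 7, Citadel 0. Citadel has the fewest and is eliminated.
Round 2: Apollo 15, Iris 11, Harbor 7. Harbor has the fewest and is eliminated.
Round 3: Iris 18, Apollo 15. Iris has a majority.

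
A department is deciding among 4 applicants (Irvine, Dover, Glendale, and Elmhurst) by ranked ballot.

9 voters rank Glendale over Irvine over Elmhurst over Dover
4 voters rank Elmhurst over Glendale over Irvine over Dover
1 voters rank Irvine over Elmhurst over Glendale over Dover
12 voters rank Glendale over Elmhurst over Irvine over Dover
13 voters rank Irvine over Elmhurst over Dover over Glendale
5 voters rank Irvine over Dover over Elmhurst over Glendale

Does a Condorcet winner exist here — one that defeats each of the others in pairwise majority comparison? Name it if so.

No Condorcet winner

Head-to-head results (44 voters total):
Irvine vs Dover: Irvine wins 44–0.
Irvine vs Glendale: Glendale wins 25–19.
Irvine vs Elmhurst: Irvine wins 28–16.
Dover vs Glendale: Glendale wins 26–18.
Dover vs Elmhurst: Elmhurst wins 39–5.
Glendale vs Elmhurst: Elmhurst wins 23–21.
No candidate beats all others: Irvine beats Elmhurst beats Glendale beats Irvine, a majority cycle.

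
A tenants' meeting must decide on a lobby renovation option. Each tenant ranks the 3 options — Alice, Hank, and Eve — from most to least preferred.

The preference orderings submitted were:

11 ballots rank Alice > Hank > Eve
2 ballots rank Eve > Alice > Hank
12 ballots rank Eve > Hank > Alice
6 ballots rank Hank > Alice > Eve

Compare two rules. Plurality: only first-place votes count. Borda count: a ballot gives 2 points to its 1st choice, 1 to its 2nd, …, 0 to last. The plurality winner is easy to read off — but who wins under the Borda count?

Plurality first-place counts: Alice 11, Hank 6, Eve 14 → Eve.
Borda totals: Alice 30, Hank 35, Eve 28 → Hank.

Hank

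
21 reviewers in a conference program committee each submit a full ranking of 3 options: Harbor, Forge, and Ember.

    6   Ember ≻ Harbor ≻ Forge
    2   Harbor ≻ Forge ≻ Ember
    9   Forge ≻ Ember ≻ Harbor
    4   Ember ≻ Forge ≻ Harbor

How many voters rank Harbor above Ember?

2

Ballots ranking Harbor above Ember: 2.
Ballots ranking Ember above Harbor: 6+9+4 = 19.
So 2 of 21 voters prefer Harbor to Ember.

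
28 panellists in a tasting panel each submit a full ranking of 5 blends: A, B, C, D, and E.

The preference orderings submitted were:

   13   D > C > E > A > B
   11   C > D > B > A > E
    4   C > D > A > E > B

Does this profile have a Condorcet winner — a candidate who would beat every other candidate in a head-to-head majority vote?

Head-to-head results (28 voters total):
A vs B: A wins 17–11.
A vs C: C wins 28–0.
A vs D: D wins 28–0.
A vs E: A wins 15–13.
B vs C: C wins 28–0.
B vs D: D wins 28–0.
B vs E: E wins 17–11.
C vs D: C wins 15–13.
C vs E: C wins 28–0.
D vs E: D wins 28–0.
C beats each rival — A (28–0), B (28–0), D (15–13), E (28–0) — so C is the Condorcet winner.

Yes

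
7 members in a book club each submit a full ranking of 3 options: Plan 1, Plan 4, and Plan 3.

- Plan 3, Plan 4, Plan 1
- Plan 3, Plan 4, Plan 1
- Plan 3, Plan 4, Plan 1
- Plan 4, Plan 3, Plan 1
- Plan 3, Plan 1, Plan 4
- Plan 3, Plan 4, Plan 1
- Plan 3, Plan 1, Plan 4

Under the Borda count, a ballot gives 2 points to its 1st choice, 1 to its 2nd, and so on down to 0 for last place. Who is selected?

Borda scores:
  Plan 1: 0 + 0 + 0 + 0 + 1 + 0 + 1 = 2
  Plan 4: 1 + 1 + 1 + 2 + 0 + 1 + 0 = 6
  Plan 3: 2 + 2 + 2 + 1 + 2 + 2 + 2 = 13
Plan 3 has the highest total.

Plan 3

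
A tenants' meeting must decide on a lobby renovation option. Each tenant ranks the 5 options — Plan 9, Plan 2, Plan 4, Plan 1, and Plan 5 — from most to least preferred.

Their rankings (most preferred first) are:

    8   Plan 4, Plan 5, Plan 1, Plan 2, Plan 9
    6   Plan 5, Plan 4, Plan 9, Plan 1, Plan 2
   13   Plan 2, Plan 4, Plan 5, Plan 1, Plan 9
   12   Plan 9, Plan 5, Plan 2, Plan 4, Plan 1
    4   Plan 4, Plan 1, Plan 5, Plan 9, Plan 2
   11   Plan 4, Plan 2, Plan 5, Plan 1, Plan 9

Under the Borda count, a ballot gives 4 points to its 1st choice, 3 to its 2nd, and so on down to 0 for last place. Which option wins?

Plan 4

Borda scores:
  Plan 9: 8·0 + 6·2 + 13·0 + 12·4 + 4·1 + 11·0 = 64
  Plan 2: 8·1 + 6·0 + 13·4 + 12·2 + 4·0 + 11·3 = 117
  Plan 4: 8·4 + 6·3 + 13·3 + 12·1 + 4·4 + 11·4 = 161
  Plan 1: 8·2 + 6·1 + 13·1 + 12·0 + 4·3 + 11·1 = 58
  Plan 5: 8·3 + 6·4 + 13·2 + 12·3 + 4·2 + 11·2 = 140
Plan 4 has the highest total.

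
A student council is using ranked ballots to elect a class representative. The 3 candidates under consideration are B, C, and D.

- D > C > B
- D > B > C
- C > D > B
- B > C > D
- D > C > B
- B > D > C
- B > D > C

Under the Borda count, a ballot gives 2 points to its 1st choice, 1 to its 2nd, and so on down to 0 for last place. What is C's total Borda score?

5

Borda scores:
  B: 0 + 1 + 0 + 2 + 0 + 2 + 2 = 7
  C: 1 + 0 + 2 + 1 + 1 + 0 + 0 = 5
  D: 2 + 2 + 1 + 0 + 2 + 1 + 1 = 9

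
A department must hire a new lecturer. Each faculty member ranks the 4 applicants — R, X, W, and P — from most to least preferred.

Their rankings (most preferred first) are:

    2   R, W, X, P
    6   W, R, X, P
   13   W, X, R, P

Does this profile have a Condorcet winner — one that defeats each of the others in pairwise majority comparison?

Head-to-head results (21 voters total):
R vs X: X wins 13–8.
R vs W: W wins 19–2.
R vs P: R wins 21–0.
X vs W: W wins 21–0.
X vs P: X wins 21–0.
W vs P: W wins 21–0.
W beats each rival — R (19–2), X (21–0), P (21–0) — so W is the Condorcet winner.

Yes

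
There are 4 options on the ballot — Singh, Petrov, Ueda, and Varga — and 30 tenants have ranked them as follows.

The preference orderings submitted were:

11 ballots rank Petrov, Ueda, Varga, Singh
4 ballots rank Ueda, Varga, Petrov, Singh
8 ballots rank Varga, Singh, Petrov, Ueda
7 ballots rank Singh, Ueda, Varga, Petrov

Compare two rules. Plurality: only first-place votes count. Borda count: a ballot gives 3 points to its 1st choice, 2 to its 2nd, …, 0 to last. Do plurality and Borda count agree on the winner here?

No

Plurality first-place counts: Singh 7, Petrov 11, Ueda 4, Varga 8 → Petrov.
Borda totals: Singh 37, Petrov 45, Ueda 48, Varga 50 → Varga.
The two rules disagree: plurality picks Petrov, Borda picks Varga.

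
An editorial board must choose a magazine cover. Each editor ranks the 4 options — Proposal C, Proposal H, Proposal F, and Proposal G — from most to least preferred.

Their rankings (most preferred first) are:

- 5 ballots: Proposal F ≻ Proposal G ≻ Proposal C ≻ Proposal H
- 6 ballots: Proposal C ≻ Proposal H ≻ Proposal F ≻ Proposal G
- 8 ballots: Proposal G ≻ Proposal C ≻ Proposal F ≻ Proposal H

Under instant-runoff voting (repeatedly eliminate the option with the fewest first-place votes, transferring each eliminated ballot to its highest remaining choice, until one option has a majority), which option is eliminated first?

Proposal H

Round 1: Proposal G 8, Proposal C 6, Proposal F 5, Proposal H 0. Proposal H has the fewest and is eliminated.
Round 2: Proposal G 8, Proposal C 6, Proposal F 5. Proposal F has the fewest and is eliminated.
Round 3: Proposal G 13, Proposal C 6. Proposal G has a majority.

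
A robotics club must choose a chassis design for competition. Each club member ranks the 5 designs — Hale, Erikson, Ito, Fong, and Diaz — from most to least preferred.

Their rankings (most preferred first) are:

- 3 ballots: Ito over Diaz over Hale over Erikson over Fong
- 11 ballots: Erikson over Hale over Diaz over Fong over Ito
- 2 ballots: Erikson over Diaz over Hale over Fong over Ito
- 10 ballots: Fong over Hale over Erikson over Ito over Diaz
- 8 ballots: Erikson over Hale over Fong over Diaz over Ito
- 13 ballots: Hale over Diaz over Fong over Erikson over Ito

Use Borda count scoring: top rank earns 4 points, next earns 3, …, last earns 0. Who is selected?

Hale

Borda scores:
  Hale: 3·2 + 11·3 + 2·2 + 10·3 + 8·3 + 13·4 = 149
  Erikson: 3·1 + 11·4 + 2·4 + 10·2 + 8·4 + 13·1 = 120
  Ito: 3·4 + 11·0 + 2·0 + 10·1 + 8·0 + 13·0 = 22
  Fong: 3·0 + 11·1 + 2·1 + 10·4 + 8·2 + 13·2 = 95
  Diaz: 3·3 + 11·2 + 2·3 + 10·0 + 8·1 + 13·3 = 84
Hale has the highest total.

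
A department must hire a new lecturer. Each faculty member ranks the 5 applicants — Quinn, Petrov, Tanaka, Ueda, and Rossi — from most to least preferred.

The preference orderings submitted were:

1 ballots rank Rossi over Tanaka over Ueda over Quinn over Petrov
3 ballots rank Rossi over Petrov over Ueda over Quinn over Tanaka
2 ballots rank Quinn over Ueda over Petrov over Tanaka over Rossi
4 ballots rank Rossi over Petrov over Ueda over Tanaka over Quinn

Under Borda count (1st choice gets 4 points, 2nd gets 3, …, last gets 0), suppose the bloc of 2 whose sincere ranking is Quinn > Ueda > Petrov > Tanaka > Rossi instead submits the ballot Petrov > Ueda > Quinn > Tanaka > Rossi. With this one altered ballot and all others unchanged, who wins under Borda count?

Rossi

Borda totals with the altered ballot: Quinn 8, Petrov 29, Tanaka 9, Ueda 22, Rossi 32.
The winner is unchanged: still Rossi.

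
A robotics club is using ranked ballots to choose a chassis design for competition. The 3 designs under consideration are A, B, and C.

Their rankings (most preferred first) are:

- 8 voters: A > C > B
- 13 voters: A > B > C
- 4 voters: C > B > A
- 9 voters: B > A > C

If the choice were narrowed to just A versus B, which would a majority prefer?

Ballots ranking A above B: 8+13 = 21.
Ballots ranking B above A: 4+9 = 13.
A wins the head-to-head, 21–13.

A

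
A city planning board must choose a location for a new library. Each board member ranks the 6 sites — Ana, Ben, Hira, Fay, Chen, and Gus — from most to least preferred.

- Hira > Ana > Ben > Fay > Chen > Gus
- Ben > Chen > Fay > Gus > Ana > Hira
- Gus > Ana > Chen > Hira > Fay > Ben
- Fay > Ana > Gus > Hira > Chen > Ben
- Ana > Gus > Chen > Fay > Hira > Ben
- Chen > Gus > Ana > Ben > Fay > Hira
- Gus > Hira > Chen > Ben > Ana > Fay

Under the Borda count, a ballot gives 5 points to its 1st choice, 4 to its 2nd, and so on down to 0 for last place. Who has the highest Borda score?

Gus

Borda scores:
  Ana: 4 + 1 + 4 + 4 + 5 + 3 + 1 = 22
  Ben: 3 + 5 + 0 + 0 + 0 + 2 + 2 = 12
  Hira: 5 + 0 + 2 + 2 + 1 + 0 + 4 = 14
  Fay: 2 + 3 + 1 + 5 + 2 + 1 + 0 = 14
  Chen: 1 + 4 + 3 + 1 + 3 + 5 + 3 = 20
  Gus: 0 + 2 + 5 + 3 + 4 + 4 + 5 = 23
Gus has the highest total.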